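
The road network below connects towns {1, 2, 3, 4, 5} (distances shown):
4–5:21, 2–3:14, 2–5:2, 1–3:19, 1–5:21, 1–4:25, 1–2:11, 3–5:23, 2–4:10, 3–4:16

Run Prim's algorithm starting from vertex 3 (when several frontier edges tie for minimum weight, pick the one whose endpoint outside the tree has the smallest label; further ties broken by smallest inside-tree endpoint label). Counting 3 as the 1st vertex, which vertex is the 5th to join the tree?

Prim's algorithm from 3:
Step 1: frontier [2–3 14, 3–4 16, 1–3 19, 3–5 23] → take 2–3 (14); add 2.
Step 2: frontier [2–5 2, 2–4 10, 1–2 11, 3–4 16, 1–3 19, 3–5 23] → take 2–5 (2); add 5.
Step 3: frontier [2–4 10, 1–2 11, 3–4 16, 1–3 19, 1–5 21, 4–5 21] → take 2–4 (10); add 4.
Step 4: frontier [1–2 11, 1–3 19, 1–4 25, 1–5 21] → take 1–2 (11); add 1.
Vertex order: 3, 2, 5, 4, 1. The 5th vertex is 1.

1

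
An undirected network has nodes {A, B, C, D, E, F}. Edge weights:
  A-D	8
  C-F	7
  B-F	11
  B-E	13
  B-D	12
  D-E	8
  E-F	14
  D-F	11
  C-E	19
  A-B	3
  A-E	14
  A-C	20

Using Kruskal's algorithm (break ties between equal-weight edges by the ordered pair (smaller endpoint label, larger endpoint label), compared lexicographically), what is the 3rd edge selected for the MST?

A-D

Kruskal's algorithm — process edges by increasing weight (ties by edge label):
A-B (3): add. Components now {A,B} {C} {D} {E} {F}
C-F (7): add. Components now {A,B} {C,F} {D} {E}
A-D (8): add. Components now {A,B,D} {C,F} {E}
D-E (8): add. Components now {A,B,D,E} {C,F}
B-F (11): add. Components now {A,B,C,D,E,F}
The 3rd edge added is A-D.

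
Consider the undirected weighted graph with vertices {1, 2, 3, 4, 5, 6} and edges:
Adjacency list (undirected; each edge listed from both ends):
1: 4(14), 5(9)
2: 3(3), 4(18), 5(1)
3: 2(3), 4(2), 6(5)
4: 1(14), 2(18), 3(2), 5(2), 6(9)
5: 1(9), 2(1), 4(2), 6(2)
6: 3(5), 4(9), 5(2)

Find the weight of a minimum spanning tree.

16

Grow the tree from 4 using Prim:
Step 1: frontier [3-4 2, 4-5 2, 4-6 9, 1-4 14, 2-4 18] → take 3-4 (2); add 3.
Step 2: frontier [2-3 3, 3-6 5, 4-5 2, 4-6 9, 1-4 14, 2-4 18] → take 4-5 (2); add 5.
Step 3: frontier [2-3 3, 3-6 5, 4-6 9, 1-4 14, 2-4 18, 2-5 1, 5-6 2, 1-5 9] → take 2-5 (1); add 2.
Step 4: frontier [3-6 5, 4-6 9, 1-4 14, 5-6 2, 1-5 9] → take 5-6 (2); add 6.
Step 5: frontier [1-4 14, 1-5 9] → take 1-5 (9); add 1.
MST edges: 3-4, 4-5, 2-5, 5-6, 1-5; total weight 2+2+1+2+9 = 16.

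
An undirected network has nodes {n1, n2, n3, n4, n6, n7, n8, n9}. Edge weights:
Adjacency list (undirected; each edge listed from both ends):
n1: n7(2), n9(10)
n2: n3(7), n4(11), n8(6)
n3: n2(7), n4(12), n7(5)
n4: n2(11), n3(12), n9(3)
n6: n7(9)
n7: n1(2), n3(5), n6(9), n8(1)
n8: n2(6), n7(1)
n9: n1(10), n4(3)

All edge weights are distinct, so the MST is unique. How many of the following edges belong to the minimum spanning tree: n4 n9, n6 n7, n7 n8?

3

Kruskal: consider edges lightest-first.
n7 n8 (1): add — endpoints in different components.
n1 n7 (2): add — endpoints in different components.
n4 n9 (3): add — endpoints in different components.
n3 n7 (5): add — endpoints in different components.
n2 n8 (6): add — endpoints in different components.
n2 n3 (7): skip — n3 and n2 already connected.
n6 n7 (9): add — endpoints in different components.
n1 n9 (10): add — endpoints in different components.
MST edge set: {n7 n8, n1 n7, n4 n9, n3 n7, n2 n8, n6 n7, n1 n9}.
Of the listed edges, {n4 n9, n6 n7, n7 n8} are in the MST → 3.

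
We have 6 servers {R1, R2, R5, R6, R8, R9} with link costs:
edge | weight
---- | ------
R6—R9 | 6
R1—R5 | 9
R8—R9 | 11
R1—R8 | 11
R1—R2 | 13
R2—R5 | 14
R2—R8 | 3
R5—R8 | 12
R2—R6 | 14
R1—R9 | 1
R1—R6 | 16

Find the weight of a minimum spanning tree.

30

Sort edges by weight, then run Kruskal:
R1—R9 (1): add. Components now {R8} {R1,R9} {R5} {R2} {R6}
R2—R8 (3): add. Components now {R2,R8} {R1,R9} {R5} {R6}
R6—R9 (6): add. Components now {R2,R8} {R1,R6,R9} {R5}
R1—R5 (9): add. Components now {R2,R8} {R1,R5,R6,R9}
R1—R8 (11): add. Components now {R1,R2,R5,R6,R8,R9}
MST edges: R1—R9, R2—R8, R6—R9, R1—R5, R1—R8; total weight 1+3+6+9+11 = 30.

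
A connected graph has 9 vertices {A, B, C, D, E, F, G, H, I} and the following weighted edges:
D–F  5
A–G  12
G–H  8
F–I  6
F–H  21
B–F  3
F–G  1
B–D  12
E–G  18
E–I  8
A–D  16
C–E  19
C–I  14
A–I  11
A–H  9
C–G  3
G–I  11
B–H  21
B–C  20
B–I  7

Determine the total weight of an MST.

43

Kruskal's algorithm — process edges by increasing weight (ties by edge label):
F–G (1): add — endpoints in different components.
B–F (3): add — endpoints in different components.
C–G (3): add — endpoints in different components.
D–F (5): add — endpoints in different components.
F–I (6): add — endpoints in different components.
B–I (7): skip — B and I already connected.
E–I (8): add — endpoints in different components.
G–H (8): add — endpoints in different components.
A–H (9): add — endpoints in different components.
MST edges: F–G, B–F, C–G, D–F, F–I, E–I, G–H, A–H; total weight 1+3+3+5+6+8+8+9 = 43.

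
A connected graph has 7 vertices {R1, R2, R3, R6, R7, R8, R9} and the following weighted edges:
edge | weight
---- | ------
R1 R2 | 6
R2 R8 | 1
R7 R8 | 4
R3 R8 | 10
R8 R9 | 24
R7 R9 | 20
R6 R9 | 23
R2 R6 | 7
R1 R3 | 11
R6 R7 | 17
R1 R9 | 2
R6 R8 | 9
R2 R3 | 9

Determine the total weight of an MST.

29

Kruskal's algorithm — process edges by increasing weight (ties by edge label):
R2 R8 (1): add — endpoints in different components.
R1 R9 (2): add — endpoints in different components.
R7 R8 (4): add — endpoints in different components.
R1 R2 (6): add — endpoints in different components.
R2 R6 (7): add — endpoints in different components.
R2 R3 (9): add — endpoints in different components.
MST edges: R2 R8, R1 R9, R7 R8, R1 R2, R2 R6, R2 R3; total weight 1+2+4+6+7+9 = 29.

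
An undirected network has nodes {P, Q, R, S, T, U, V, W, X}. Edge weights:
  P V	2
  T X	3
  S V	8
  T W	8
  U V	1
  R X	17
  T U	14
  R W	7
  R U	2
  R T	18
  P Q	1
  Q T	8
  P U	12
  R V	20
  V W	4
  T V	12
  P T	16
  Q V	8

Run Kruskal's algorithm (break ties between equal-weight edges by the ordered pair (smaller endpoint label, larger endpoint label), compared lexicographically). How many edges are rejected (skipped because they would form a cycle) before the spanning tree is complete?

Kruskal's algorithm — process edges by increasing weight (ties by edge label):
P Q (1): add — endpoints in different components.
U V (1): add — endpoints in different components.
P V (2): add — endpoints in different components.
R U (2): add — endpoints in different components.
T X (3): add — endpoints in different components.
V W (4): add — endpoints in different components.
R W (7): skip — R and W already connected.
Q T (8): add — endpoints in different components.
Q V (8): skip — Q and V already connected.
S V (8): add — endpoints in different components.
Edges rejected before the tree was complete: 2.

2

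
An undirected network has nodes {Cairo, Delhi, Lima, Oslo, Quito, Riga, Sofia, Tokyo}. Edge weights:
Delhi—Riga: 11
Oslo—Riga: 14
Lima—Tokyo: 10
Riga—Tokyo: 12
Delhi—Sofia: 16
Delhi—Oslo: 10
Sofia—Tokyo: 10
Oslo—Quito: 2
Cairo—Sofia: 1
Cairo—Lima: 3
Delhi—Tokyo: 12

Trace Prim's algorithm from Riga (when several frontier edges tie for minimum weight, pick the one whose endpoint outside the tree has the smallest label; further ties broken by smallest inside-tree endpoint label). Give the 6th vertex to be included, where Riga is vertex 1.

Lima

Grow the tree from Riga using Prim:
Step 1: frontier [Delhi—Riga 11, Riga—Tokyo 12, Oslo—Riga 14] → take Delhi—Riga (11); add Delhi.
Step 2: frontier [Delhi—Oslo 10, Delhi—Tokyo 12, Delhi—Sofia 16, Riga—Tokyo 12, Oslo—Riga 14] → take Delhi—Oslo (10); add Oslo.
Step 3: frontier [Delhi—Tokyo 12, Delhi—Sofia 16, Oslo—Quito 2, Riga—Tokyo 12] → take Oslo—Quito (2); add Quito.
Step 4: frontier [Delhi—Tokyo 12, Delhi—Sofia 16, Riga—Tokyo 12] → take Delhi—Tokyo (12); add Tokyo.
Step 5: frontier [Delhi—Sofia 16, Lima—Tokyo 10, Sofia—Tokyo 10] → take Lima—Tokyo (10); add Lima.
Step 6: frontier [Delhi—Sofia 16, Cairo—Lima 3, Sofia—Tokyo 10] → take Cairo—Lima (3); add Cairo.
Step 7: frontier [Cairo—Sofia 1, Delhi—Sofia 16, Sofia—Tokyo 10] → take Cairo—Sofia (1); add Sofia.
Vertex order: Riga, Delhi, Oslo, Quito, Tokyo, Lima, Cairo, Sofia. The 6th vertex is Lima.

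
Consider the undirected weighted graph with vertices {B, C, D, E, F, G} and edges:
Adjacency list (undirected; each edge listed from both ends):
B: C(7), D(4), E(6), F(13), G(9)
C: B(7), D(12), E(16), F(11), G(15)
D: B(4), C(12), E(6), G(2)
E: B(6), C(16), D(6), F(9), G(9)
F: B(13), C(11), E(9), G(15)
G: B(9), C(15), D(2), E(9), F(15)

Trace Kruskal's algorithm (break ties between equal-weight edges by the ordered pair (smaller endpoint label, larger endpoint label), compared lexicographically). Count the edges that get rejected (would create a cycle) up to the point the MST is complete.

2

Sort edges by weight, then run Kruskal:
D–G (2): add — endpoints in different components.
B–D (4): add — endpoints in different components.
B–E (6): add — endpoints in different components.
D–E (6): skip — D and E already connected.
B–C (7): add — endpoints in different components.
B–G (9): skip — B and G already connected.
E–F (9): add — endpoints in different components.
Edges rejected before the tree was complete: 2.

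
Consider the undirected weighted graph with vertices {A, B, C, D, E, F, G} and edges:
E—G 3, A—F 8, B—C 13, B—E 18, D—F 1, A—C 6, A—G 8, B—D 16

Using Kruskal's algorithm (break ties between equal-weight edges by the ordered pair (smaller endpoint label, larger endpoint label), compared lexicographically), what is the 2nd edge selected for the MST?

E-G

Kruskal: consider edges lightest-first.
D—F (1): add — endpoints in different components.
E—G (3): add — endpoints in different components.
A—C (6): add — endpoints in different components.
A—F (8): add — endpoints in different components.
A—G (8): add — endpoints in different components.
B—C (13): add — endpoints in different components.
The 2nd edge added is E—G.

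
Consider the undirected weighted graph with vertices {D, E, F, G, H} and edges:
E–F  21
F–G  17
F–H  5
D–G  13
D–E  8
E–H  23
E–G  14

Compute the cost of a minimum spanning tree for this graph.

43

Grow the tree from E using Prim:
Step 1: cheapest edge leaving the tree is D–E (8); add D.
Step 2: cheapest edge leaving the tree is D–G (13); add G.
Step 3: cheapest edge leaving the tree is F–G (17); add F.
Step 4: cheapest edge leaving the tree is F–H (5); add H.
MST edges: D–E, D–G, F–G, F–H; total weight 8+13+17+5 = 43.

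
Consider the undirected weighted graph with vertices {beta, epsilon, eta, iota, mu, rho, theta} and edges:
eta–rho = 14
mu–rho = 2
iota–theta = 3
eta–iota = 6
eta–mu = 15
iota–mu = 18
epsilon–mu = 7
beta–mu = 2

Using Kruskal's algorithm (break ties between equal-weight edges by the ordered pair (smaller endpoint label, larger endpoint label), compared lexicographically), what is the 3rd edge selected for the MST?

iota-theta

Kruskal's algorithm — process edges by increasing weight (ties by edge label):
beta–mu (2): add. Components now {rho} {iota} {epsilon} {beta,mu} {theta} {eta}
mu–rho (2): add. Components now {beta,mu,rho} {iota} {epsilon} {theta} {eta}
iota–theta (3): add. Components now {beta,mu,rho} {iota,theta} {epsilon} {eta}
eta–iota (6): add. Components now {beta,mu,rho} {eta,iota,theta} {epsilon}
epsilon–mu (7): add. Components now {beta,epsilon,mu,rho} {eta,iota,theta}
eta–rho (14): add. Components now {beta,epsilon,eta,iota,mu,rho,theta}
The 3rd edge added is iota–theta.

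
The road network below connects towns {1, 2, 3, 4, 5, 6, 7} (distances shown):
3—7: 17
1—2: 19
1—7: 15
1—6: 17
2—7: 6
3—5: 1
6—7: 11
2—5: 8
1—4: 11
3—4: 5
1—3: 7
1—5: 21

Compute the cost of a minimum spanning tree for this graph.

Sort edges by weight, then run Kruskal:
3—5 (1): add — endpoints in different components.
3—4 (5): add — endpoints in different components.
2—7 (6): add — endpoints in different components.
1—3 (7): add — endpoints in different components.
2—5 (8): add — endpoints in different components.
1—4 (11): skip — 1 and 4 already connected.
6—7 (11): add — endpoints in different components.
MST edges: 3—5, 3—4, 2—7, 1—3, 2—5, 6—7; total weight 1+5+6+7+8+11 = 38.

38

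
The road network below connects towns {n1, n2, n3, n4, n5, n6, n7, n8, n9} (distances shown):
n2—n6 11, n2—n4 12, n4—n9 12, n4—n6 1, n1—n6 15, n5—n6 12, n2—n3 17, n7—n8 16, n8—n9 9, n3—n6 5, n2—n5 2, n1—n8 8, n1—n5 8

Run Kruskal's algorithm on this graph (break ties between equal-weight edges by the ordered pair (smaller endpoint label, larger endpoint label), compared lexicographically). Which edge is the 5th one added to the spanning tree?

Kruskal: consider edges lightest-first.
n4—n6 (1): add — endpoints in different components.
n2—n5 (2): add — endpoints in different components.
n3—n6 (5): add — endpoints in different components.
n1—n5 (8): add — endpoints in different components.
n1—n8 (8): add — endpoints in different components.
n8—n9 (9): add — endpoints in different components.
n2—n6 (11): add — endpoints in different components.
n2—n4 (12): skip — n4 and n2 already connected.
n4—n9 (12): skip — n4 and n9 already connected.
n5—n6 (12): skip — n6 and n5 already connected.
n1—n6 (15): skip — n6 and n1 already connected.
n7—n8 (16): add — endpoints in different components.
The 5th edge added is n1—n8.

n1-n8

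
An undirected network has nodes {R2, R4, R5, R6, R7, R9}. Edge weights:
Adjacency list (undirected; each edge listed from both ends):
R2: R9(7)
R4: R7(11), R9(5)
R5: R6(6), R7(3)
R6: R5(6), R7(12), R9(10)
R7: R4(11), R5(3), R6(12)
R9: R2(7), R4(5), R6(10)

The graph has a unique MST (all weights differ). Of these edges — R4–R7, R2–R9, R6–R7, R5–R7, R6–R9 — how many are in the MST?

3

Kruskal: consider edges lightest-first.
R5–R7 (3): add — endpoints in different components.
R4–R9 (5): add — endpoints in different components.
R5–R6 (6): add — endpoints in different components.
R2–R9 (7): add — endpoints in different components.
R6–R9 (10): add — endpoints in different components.
MST edge set: {R5–R7, R4–R9, R5–R6, R2–R9, R6–R9}.
Of the listed edges, {R2–R9, R5–R7, R6–R9} are in the MST → 3.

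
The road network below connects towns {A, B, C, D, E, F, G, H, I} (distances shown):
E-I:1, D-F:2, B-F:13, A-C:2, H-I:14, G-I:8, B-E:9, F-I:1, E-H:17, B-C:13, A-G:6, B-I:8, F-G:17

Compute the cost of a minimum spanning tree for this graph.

Grow the tree from E using Prim:
Step 1: frontier [E-I 1, B-E 9, E-H 17] → take E-I (1); add I.
Step 2: frontier [B-E 9, E-H 17, F-I 1, B-I 8, G-I 8, H-I 14] → take F-I (1); add F.
Step 3: frontier [B-E 9, E-H 17, D-F 2, B-F 13, F-G 17, B-I 8, G-I 8, H-I 14] → take D-F (2); add D.
Step 4: frontier [B-E 9, E-H 17, B-F 13, F-G 17, B-I 8, G-I 8, H-I 14] → take B-I (8); add B.
Step 5: frontier [B-C 13, E-H 17, F-G 17, G-I 8, H-I 14] → take G-I (8); add G.
Step 6: frontier [B-C 13, E-H 17, A-G 6, H-I 14] → take A-G (6); add A.
Step 7: frontier [A-C 2, B-C 13, E-H 17, H-I 14] → take A-C (2); add C.
Step 8: frontier [E-H 17, H-I 14] → take H-I (14); add H.
MST edges: E-I, F-I, D-F, B-I, G-I, A-G, A-C, H-I; total weight 1+1+2+8+8+6+2+14 = 42.

42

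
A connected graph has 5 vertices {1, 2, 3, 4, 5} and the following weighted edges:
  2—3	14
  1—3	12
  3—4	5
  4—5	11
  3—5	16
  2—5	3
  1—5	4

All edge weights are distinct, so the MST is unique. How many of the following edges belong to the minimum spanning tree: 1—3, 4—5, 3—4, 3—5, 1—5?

Sort edges by weight, then run Kruskal:
2—5 (3): add — endpoints in different components.
1—5 (4): add — endpoints in different components.
3—4 (5): add — endpoints in different components.
4—5 (11): add — endpoints in different components.
MST edge set: {2—5, 1—5, 3—4, 4—5}.
Of the listed edges, {4—5, 3—4, 1—5} are in the MST → 3.

3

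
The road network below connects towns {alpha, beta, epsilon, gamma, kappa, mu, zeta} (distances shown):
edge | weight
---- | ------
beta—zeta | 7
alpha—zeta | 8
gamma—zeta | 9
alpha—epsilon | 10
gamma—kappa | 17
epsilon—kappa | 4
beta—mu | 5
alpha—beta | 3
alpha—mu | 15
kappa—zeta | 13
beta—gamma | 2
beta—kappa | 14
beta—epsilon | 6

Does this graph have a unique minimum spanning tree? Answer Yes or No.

Yes

Kruskal: consider edges lightest-first.
beta—gamma (2): add. Components now {mu} {beta,gamma} {epsilon} {kappa} {zeta} {alpha}
alpha—beta (3): add. Components now {mu} {alpha,beta,gamma} {epsilon} {kappa} {zeta}
epsilon—kappa (4): add. Components now {mu} {alpha,beta,gamma} {epsilon,kappa} {zeta}
beta—mu (5): add. Components now {alpha,beta,gamma,mu} {epsilon,kappa} {zeta}
beta—epsilon (6): add. Components now {alpha,beta,epsilon,gamma,kappa,mu} {zeta}
beta—zeta (7): add. Components now {alpha,beta,epsilon,gamma,kappa,mu,zeta}
Every non-tree edge has weight strictly greater than the heaviest edge on the tree path between its endpoints, so the MST is unique.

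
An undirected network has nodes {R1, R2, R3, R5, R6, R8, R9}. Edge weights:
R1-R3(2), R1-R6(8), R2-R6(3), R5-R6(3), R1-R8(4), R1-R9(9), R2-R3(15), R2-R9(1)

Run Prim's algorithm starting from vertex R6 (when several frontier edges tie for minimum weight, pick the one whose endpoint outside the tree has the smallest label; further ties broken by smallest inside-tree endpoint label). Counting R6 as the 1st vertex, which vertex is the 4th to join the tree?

Prim's algorithm from R6:
Step 1: cheapest edge leaving the tree is R2-R6 (3); add R2.
Step 2: cheapest edge leaving the tree is R2-R9 (1); add R9.
Step 3: cheapest edge leaving the tree is R5-R6 (3); add R5.
Step 4: cheapest edge leaving the tree is R1-R6 (8); add R1.
Step 5: cheapest edge leaving the tree is R1-R3 (2); add R3.
Step 6: cheapest edge leaving the tree is R1-R8 (4); add R8.
Vertex order: R6, R2, R9, R5, R1, R3, R8. The 4th vertex is R5.

R5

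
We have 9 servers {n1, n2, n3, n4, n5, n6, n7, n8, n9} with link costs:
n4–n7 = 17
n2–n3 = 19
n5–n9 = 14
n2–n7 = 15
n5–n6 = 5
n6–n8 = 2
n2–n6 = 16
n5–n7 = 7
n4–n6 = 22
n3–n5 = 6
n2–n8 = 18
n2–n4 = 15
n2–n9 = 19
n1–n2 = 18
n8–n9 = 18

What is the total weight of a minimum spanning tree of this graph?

82

Kruskal's algorithm — process edges by increasing weight (ties by edge label):
n6–n8 (2): add — endpoints in different components.
n5–n6 (5): add — endpoints in different components.
n3–n5 (6): add — endpoints in different components.
n5–n7 (7): add — endpoints in different components.
n5–n9 (14): add — endpoints in different components.
n2–n4 (15): add — endpoints in different components.
n2–n7 (15): add — endpoints in different components.
n2–n6 (16): skip — n2 and n6 already connected.
n4–n7 (17): skip — n7 and n4 already connected.
n1–n2 (18): add — endpoints in different components.
MST edges: n6–n8, n5–n6, n3–n5, n5–n7, n5–n9, n2–n4, n2–n7, n1–n2; total weight 2+5+6+7+14+15+15+18 = 82.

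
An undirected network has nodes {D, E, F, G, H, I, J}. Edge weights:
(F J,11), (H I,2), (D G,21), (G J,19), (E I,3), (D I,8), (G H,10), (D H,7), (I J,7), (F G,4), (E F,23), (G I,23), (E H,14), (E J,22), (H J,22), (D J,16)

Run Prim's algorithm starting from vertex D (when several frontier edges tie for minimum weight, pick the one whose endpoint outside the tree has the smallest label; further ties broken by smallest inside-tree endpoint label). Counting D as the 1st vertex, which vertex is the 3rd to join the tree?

Prim's algorithm from D:
Step 1: cheapest edge leaving the tree is D H (7); add H.
Step 2: cheapest edge leaving the tree is H I (2); add I.
Step 3: cheapest edge leaving the tree is E I (3); add E.
Step 4: cheapest edge leaving the tree is I J (7); add J.
Step 5: cheapest edge leaving the tree is G H (10); add G.
Step 6: cheapest edge leaving the tree is F G (4); add F.
Vertex order: D, H, I, E, J, G, F. The 3rd vertex is I.

I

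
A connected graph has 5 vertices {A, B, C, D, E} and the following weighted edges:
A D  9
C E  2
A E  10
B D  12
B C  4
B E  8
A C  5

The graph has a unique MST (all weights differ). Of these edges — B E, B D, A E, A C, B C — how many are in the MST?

2

Kruskal: consider edges lightest-first.
C E (2): add — endpoints in different components.
B C (4): add — endpoints in different components.
A C (5): add — endpoints in different components.
B E (8): skip — B and E already connected.
A D (9): add — endpoints in different components.
MST edge set: {C E, B C, A C, A D}.
Of the listed edges, {A C, B C} are in the MST → 2.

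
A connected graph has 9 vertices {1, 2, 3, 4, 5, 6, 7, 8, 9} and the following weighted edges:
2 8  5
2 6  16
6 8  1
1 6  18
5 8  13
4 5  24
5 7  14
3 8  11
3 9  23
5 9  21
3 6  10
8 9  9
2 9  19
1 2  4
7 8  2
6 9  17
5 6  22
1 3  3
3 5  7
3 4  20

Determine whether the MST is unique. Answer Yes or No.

Kruskal's algorithm — process edges by increasing weight (ties by edge label):
6 8 (1): add — endpoints in different components.
7 8 (2): add — endpoints in different components.
1 3 (3): add — endpoints in different components.
1 2 (4): add — endpoints in different components.
2 8 (5): add — endpoints in different components.
3 5 (7): add — endpoints in different components.
8 9 (9): add — endpoints in different components.
3 6 (10): skip — 3 and 6 already connected.
3 8 (11): skip — 3 and 8 already connected.
5 8 (13): skip — 5 and 8 already connected.
5 7 (14): skip — 5 and 7 already connected.
2 6 (16): skip — 2 and 6 already connected.
6 9 (17): skip — 6 and 9 already connected.
1 6 (18): skip — 1 and 6 already connected.
2 9 (19): skip — 2 and 9 already connected.
3 4 (20): add — endpoints in different components.
Every non-tree edge has weight strictly greater than the heaviest edge on the tree path between its endpoints, so the MST is unique.

Yes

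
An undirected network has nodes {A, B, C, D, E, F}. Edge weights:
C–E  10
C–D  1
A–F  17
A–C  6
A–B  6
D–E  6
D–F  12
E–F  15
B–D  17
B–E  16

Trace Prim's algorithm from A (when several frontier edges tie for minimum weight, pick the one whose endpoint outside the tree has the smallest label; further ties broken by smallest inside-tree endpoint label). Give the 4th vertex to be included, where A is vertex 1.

D

Prim's algorithm from A:
Step 1: cheapest edge leaving the tree is A–B (6); add B.
Step 2: cheapest edge leaving the tree is A–C (6); add C.
Step 3: cheapest edge leaving the tree is C–D (1); add D.
Step 4: cheapest edge leaving the tree is D–E (6); add E.
Step 5: cheapest edge leaving the tree is D–F (12); add F.
Vertex order: A, B, C, D, E, F. The 4th vertex is D.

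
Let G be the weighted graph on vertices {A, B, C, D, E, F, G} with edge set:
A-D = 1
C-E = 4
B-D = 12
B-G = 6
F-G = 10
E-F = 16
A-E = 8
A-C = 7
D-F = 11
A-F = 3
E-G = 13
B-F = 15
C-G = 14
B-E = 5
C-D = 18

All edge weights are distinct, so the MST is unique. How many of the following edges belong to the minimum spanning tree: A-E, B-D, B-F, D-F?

0

Kruskal's algorithm — process edges by increasing weight (ties by edge label):
A-D (1): add — endpoints in different components.
A-F (3): add — endpoints in different components.
C-E (4): add — endpoints in different components.
B-E (5): add — endpoints in different components.
B-G (6): add — endpoints in different components.
A-C (7): add — endpoints in different components.
MST edge set: {A-D, A-F, C-E, B-E, B-G, A-C}.
Of the listed edges, {} are in the MST → 0.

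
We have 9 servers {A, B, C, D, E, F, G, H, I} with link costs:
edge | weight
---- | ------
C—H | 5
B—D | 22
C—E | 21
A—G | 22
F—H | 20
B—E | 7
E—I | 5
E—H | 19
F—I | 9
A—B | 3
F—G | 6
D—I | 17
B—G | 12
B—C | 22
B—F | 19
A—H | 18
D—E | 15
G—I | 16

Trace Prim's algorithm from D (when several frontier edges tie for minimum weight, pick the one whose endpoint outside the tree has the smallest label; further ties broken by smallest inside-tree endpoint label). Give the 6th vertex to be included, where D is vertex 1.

Prim's algorithm from D:
Step 1: cheapest edge leaving the tree is D—E (15); add E.
Step 2: cheapest edge leaving the tree is E—I (5); add I.
Step 3: cheapest edge leaving the tree is B—E (7); add B.
Step 4: cheapest edge leaving the tree is A—B (3); add A.
Step 5: cheapest edge leaving the tree is F—I (9); add F.
Step 6: cheapest edge leaving the tree is F—G (6); add G.
Step 7: cheapest edge leaving the tree is A—H (18); add H.
Step 8: cheapest edge leaving the tree is C—H (5); add C.
Vertex order: D, E, I, B, A, F, G, H, C. The 6th vertex is F.

F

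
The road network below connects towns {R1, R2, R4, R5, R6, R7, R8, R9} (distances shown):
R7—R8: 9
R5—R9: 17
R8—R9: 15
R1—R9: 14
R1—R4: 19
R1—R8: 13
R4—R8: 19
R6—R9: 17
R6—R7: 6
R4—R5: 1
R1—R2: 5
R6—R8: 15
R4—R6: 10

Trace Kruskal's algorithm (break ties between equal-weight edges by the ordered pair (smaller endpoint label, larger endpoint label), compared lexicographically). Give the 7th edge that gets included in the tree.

R1-R9

Kruskal: consider edges lightest-first.
R4—R5 (1): add — endpoints in different components.
R1—R2 (5): add — endpoints in different components.
R6—R7 (6): add — endpoints in different components.
R7—R8 (9): add — endpoints in different components.
R4—R6 (10): add — endpoints in different components.
R1—R8 (13): add — endpoints in different components.
R1—R9 (14): add — endpoints in different components.
The 7th edge added is R1—R9.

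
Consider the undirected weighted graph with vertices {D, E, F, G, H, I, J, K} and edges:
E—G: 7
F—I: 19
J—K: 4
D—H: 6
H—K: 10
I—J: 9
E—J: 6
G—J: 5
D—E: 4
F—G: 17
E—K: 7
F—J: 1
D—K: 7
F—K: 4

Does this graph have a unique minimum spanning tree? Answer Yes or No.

Kruskal's algorithm — process edges by increasing weight (ties by edge label):
F—J (1): add — endpoints in different components.
D—E (4): add — endpoints in different components.
F—K (4): add — endpoints in different components.
J—K (4): skip — J and K already connected.
G—J (5): add — endpoints in different components.
D—H (6): add — endpoints in different components.
E—J (6): add — endpoints in different components.
D—K (7): skip — D and K already connected.
E—G (7): skip — E and G already connected.
E—K (7): skip — E and K already connected.
I—J (9): add — endpoints in different components.
Non-tree edge J—K has weight 4, equal to the heaviest edge on its tree cycle — swapping gives another MST of the same weight. Not unique.

No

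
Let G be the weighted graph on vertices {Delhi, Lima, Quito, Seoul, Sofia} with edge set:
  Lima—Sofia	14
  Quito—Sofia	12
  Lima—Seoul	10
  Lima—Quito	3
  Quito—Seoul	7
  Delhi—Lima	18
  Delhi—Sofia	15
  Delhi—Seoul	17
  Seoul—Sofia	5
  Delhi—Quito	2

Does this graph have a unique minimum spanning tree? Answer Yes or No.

Sort edges by weight, then run Kruskal:
Delhi—Quito (2): add. Components now {Delhi,Quito} {Lima} {Sofia} {Seoul}
Lima—Quito (3): add. Components now {Delhi,Lima,Quito} {Sofia} {Seoul}
Seoul—Sofia (5): add. Components now {Delhi,Lima,Quito} {Seoul,Sofia}
Quito—Seoul (7): add. Components now {Delhi,Lima,Quito,Seoul,Sofia}
Every non-tree edge has weight strictly greater than the heaviest edge on the tree path between its endpoints, so the MST is unique.

Yes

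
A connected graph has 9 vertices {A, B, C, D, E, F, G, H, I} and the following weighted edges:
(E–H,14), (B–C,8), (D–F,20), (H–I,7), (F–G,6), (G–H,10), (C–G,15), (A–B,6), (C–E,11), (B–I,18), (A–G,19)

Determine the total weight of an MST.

82

Kruskal: consider edges lightest-first.
A–B (6): add — endpoints in different components.
F–G (6): add — endpoints in different components.
H–I (7): add — endpoints in different components.
B–C (8): add — endpoints in different components.
G–H (10): add — endpoints in different components.
C–E (11): add — endpoints in different components.
E–H (14): add — endpoints in different components.
C–G (15): skip — C and G already connected.
B–I (18): skip — B and I already connected.
A–G (19): skip — A and G already connected.
D–F (20): add — endpoints in different components.
MST edges: A–B, F–G, H–I, B–C, G–H, C–E, E–H, D–F; total weight 6+6+7+8+10+11+14+20 = 82.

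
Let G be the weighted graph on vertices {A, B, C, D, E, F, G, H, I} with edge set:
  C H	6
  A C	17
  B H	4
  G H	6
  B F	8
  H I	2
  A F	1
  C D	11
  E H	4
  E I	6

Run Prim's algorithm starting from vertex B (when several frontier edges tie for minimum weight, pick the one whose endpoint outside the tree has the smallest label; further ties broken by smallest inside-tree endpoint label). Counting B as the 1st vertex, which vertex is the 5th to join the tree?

C

Prim, starting at B.
Step 1: cheapest edge leaving the tree is B H (4); add H.
Step 2: cheapest edge leaving the tree is H I (2); add I.
Step 3: cheapest edge leaving the tree is E H (4); add E.
Step 4: cheapest edge leaving the tree is C H (6); add C.
Step 5: cheapest edge leaving the tree is G H (6); add G.
Step 6: cheapest edge leaving the tree is B F (8); add F.
Step 7: cheapest edge leaving the tree is A F (1); add A.
Step 8: cheapest edge leaving the tree is C D (11); add D.
Vertex order: B, H, I, E, C, G, F, A, D. The 5th vertex is C.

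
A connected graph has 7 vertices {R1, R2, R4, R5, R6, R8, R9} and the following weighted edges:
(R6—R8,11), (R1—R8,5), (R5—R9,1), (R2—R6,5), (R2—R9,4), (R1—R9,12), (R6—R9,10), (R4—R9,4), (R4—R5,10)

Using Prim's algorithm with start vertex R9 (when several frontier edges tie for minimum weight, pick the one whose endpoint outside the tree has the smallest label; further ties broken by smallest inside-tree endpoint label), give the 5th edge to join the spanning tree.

Grow the tree from R9 using Prim:
Step 1: frontier [R5—R9 1, R2—R9 4, R4—R9 4, R6—R9 10, R1—R9 12] → take R5—R9 (1); add R5.
Step 2: frontier [R4—R5 10, R2—R9 4, R4—R9 4, R6—R9 10, R1—R9 12] → take R2—R9 (4); add R2.
Step 3: frontier [R2—R6 5, R4—R5 10, R4—R9 4, R6—R9 10, R1—R9 12] → take R4—R9 (4); add R4.
Step 4: frontier [R2—R6 5, R6—R9 10, R1—R9 12] → take R2—R6 (5); add R6.
Step 5: frontier [R6—R8 11, R1—R9 12] → take R6—R8 (11); add R8.
Step 6: frontier [R1—R8 5, R1—R9 12] → take R1—R8 (5); add R1.
The 5th edge added is R6—R8.

R6-R8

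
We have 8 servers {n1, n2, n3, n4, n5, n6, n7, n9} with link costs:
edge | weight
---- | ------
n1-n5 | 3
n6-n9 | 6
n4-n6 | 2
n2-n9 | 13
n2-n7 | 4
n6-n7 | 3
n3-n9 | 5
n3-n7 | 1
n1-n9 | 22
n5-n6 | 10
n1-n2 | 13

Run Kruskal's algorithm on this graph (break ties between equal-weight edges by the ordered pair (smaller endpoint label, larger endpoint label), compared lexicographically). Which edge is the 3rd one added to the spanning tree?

Kruskal: consider edges lightest-first.
n3-n7 (1): add — endpoints in different components.
n4-n6 (2): add — endpoints in different components.
n1-n5 (3): add — endpoints in different components.
n6-n7 (3): add — endpoints in different components.
n2-n7 (4): add — endpoints in different components.
n3-n9 (5): add — endpoints in different components.
n6-n9 (6): skip — n6 and n9 already connected.
n5-n6 (10): add — endpoints in different components.
The 3rd edge added is n1-n5.

n1-n5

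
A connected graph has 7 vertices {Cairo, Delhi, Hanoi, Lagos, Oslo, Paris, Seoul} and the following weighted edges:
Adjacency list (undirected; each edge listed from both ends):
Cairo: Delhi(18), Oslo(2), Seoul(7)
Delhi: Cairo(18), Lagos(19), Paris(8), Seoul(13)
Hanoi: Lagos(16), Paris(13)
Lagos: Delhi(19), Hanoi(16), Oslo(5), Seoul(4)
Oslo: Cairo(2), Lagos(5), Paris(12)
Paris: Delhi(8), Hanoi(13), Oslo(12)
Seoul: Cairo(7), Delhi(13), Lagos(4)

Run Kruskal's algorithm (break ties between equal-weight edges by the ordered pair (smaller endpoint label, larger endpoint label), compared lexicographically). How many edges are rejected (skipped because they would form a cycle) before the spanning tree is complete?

2

Sort edges by weight, then run Kruskal:
Cairo Oslo (2): add — endpoints in different components.
Lagos Seoul (4): add — endpoints in different components.
Lagos Oslo (5): add — endpoints in different components.
Cairo Seoul (7): skip — Cairo and Seoul already connected.
Delhi Paris (8): add — endpoints in different components.
Oslo Paris (12): add — endpoints in different components.
Delhi Seoul (13): skip — Seoul and Delhi already connected.
Hanoi Paris (13): add — endpoints in different components.
Edges rejected before the tree was complete: 2.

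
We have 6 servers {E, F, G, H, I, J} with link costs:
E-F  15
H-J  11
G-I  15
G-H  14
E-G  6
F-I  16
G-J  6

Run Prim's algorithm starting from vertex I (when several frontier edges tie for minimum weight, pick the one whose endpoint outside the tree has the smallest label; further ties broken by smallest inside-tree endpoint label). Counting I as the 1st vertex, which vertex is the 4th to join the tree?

Grow the tree from I using Prim:
Step 1: cheapest edge leaving the tree is G-I (15); add G.
Step 2: cheapest edge leaving the tree is E-G (6); add E.
Step 3: cheapest edge leaving the tree is G-J (6); add J.
Step 4: cheapest edge leaving the tree is H-J (11); add H.
Step 5: cheapest edge leaving the tree is E-F (15); add F.
Vertex order: I, G, E, J, H, F. The 4th vertex is J.

J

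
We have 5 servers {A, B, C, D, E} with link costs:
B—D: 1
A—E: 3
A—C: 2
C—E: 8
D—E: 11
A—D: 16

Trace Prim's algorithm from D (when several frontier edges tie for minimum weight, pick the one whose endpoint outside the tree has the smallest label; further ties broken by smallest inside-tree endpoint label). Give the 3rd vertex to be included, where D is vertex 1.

E

Prim, starting at D.
Step 1: frontier [B—D 1, D—E 11, A—D 16] → take B—D (1); add B.
Step 2: frontier [D—E 11, A—D 16] → take D—E (11); add E.
Step 3: frontier [A—D 16, A—E 3, C—E 8] → take A—E (3); add A.
Step 4: frontier [A—C 2, C—E 8] → take A—C (2); add C.
Vertex order: D, B, E, A, C. The 3rd vertex is E.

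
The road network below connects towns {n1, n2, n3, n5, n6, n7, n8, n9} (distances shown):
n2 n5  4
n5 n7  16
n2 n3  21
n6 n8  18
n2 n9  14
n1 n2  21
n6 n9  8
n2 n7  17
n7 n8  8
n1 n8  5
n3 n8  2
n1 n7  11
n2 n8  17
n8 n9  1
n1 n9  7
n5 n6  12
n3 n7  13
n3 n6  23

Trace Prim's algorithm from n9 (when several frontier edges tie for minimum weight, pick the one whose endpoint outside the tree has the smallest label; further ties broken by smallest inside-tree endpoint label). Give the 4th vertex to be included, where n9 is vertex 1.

Prim, starting at n9.
Step 1: cheapest edge leaving the tree is n8 n9 (1); add n8.
Step 2: cheapest edge leaving the tree is n3 n8 (2); add n3.
Step 3: cheapest edge leaving the tree is n1 n8 (5); add n1.
Step 4: cheapest edge leaving the tree is n6 n9 (8); add n6.
Step 5: cheapest edge leaving the tree is n7 n8 (8); add n7.
Step 6: cheapest edge leaving the tree is n5 n6 (12); add n5.
Step 7: cheapest edge leaving the tree is n2 n5 (4); add n2.
Vertex order: n9, n8, n3, n1, n6, n7, n5, n2. The 4th vertex is n1.

n1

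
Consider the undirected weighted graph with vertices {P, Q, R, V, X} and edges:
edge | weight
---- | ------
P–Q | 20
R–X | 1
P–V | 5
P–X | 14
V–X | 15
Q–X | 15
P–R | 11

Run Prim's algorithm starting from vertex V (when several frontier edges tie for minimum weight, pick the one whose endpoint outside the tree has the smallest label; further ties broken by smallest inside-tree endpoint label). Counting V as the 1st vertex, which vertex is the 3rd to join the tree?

R

Prim's algorithm from V:
Step 1: cheapest edge leaving the tree is P–V (5); add P.
Step 2: cheapest edge leaving the tree is P–R (11); add R.
Step 3: cheapest edge leaving the tree is R–X (1); add X.
Step 4: cheapest edge leaving the tree is Q–X (15); add Q.
Vertex order: V, P, R, X, Q. The 3rd vertex is R.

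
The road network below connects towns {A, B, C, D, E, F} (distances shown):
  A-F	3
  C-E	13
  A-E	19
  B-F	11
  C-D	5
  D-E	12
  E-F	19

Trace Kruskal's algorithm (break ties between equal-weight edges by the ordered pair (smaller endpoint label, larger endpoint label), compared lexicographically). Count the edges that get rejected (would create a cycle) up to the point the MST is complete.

Sort edges by weight, then run Kruskal:
A-F (3): add. Components now {A,F} {B} {C} {D} {E}
C-D (5): add. Components now {A,F} {B} {C,D} {E}
B-F (11): add. Components now {A,B,F} {C,D} {E}
D-E (12): add. Components now {A,B,F} {C,D,E}
C-E (13): skip — C and E already connected.
A-E (19): add. Components now {A,B,C,D,E,F}
Edges rejected before the tree was complete: 1.

1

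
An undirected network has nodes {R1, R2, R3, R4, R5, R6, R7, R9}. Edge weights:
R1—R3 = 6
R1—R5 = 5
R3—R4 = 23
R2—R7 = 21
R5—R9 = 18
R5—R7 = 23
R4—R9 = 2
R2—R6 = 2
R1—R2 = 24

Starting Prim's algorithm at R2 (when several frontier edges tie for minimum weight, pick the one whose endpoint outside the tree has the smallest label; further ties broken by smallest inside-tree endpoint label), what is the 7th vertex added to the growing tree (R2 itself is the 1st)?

R9

Prim, starting at R2.
Step 1: cheapest edge leaving the tree is R2—R6 (2); add R6.
Step 2: cheapest edge leaving the tree is R2—R7 (21); add R7.
Step 3: cheapest edge leaving the tree is R5—R7 (23); add R5.
Step 4: cheapest edge leaving the tree is R1—R5 (5); add R1.
Step 5: cheapest edge leaving the tree is R1—R3 (6); add R3.
Step 6: cheapest edge leaving the tree is R5—R9 (18); add R9.
Step 7: cheapest edge leaving the tree is R4—R9 (2); add R4.
Vertex order: R2, R6, R7, R5, R1, R3, R9, R4. The 7th vertex is R9.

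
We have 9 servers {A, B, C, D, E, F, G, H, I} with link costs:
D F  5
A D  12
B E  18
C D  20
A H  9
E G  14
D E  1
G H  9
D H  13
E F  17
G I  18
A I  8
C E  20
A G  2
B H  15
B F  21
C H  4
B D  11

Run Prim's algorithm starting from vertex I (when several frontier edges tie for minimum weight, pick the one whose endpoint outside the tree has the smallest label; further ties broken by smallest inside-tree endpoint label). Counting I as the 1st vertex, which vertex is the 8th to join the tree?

Prim's algorithm from I:
Step 1: cheapest edge leaving the tree is A I (8); add A.
Step 2: cheapest edge leaving the tree is A G (2); add G.
Step 3: cheapest edge leaving the tree is A H (9); add H.
Step 4: cheapest edge leaving the tree is C H (4); add C.
Step 5: cheapest edge leaving the tree is A D (12); add D.
Step 6: cheapest edge leaving the tree is D E (1); add E.
Step 7: cheapest edge leaving the tree is D F (5); add F.
Step 8: cheapest edge leaving the tree is B D (11); add B.
Vertex order: I, A, G, H, C, D, E, F, B. The 8th vertex is F.

F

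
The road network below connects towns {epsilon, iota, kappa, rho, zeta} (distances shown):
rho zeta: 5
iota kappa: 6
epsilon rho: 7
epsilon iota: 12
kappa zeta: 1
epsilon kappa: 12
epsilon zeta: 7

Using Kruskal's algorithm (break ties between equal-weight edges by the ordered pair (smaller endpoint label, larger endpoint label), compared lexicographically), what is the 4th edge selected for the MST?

Sort edges by weight, then run Kruskal:
kappa zeta (1): add. Components now {kappa,zeta} {epsilon} {rho} {iota}
rho zeta (5): add. Components now {kappa,rho,zeta} {epsilon} {iota}
iota kappa (6): add. Components now {iota,kappa,rho,zeta} {epsilon}
epsilon rho (7): add. Components now {epsilon,iota,kappa,rho,zeta}
The 4th edge added is epsilon rho.

epsilon-rho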